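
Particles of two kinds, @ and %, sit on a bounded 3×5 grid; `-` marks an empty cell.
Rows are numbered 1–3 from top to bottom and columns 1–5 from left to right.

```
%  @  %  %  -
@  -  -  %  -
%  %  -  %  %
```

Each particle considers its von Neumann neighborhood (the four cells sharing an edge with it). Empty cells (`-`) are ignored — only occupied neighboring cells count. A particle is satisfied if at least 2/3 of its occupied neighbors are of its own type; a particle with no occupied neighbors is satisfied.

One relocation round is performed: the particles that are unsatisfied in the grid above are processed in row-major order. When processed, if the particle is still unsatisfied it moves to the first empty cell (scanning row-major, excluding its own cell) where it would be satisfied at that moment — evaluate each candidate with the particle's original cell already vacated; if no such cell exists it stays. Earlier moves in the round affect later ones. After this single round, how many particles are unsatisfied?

Initially unsatisfied (in order): (1,1), (1,2), (1,3), (2,1), (3,1).
  (1,1) → (1,5).
  (1,2) → (1,1).
  (1,3): now satisfied by earlier moves; stays.
  (2,1): no empty cell satisfies it; stays.
  (3,1) → (2,3).
Resulting grid:
@ - % % %
@ - % % -
- % - % %
All satisfied now.

0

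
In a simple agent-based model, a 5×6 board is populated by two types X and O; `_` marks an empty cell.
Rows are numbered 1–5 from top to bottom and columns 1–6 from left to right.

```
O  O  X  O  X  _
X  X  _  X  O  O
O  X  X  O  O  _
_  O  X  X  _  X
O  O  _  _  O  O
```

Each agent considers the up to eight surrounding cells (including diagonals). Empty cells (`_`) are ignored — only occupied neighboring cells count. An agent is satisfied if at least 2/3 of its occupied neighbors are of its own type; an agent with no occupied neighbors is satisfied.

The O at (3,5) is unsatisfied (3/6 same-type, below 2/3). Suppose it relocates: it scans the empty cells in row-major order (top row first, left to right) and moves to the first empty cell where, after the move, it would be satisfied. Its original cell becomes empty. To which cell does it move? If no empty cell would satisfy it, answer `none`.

(1,6)

Vacating (3,5). Empty cells in order:
  (1,6): 2/3 same-type → satisfied — stop here.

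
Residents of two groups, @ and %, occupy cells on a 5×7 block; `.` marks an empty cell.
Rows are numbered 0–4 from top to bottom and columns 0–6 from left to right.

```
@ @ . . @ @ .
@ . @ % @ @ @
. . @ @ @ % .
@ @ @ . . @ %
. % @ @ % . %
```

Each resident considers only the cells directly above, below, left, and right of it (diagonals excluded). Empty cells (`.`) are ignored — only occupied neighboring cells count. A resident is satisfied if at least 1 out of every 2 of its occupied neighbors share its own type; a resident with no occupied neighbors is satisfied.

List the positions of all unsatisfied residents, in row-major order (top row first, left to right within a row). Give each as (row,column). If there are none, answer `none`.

(1,3), (2,5), (3,5), (4,1), (4,4)

(0,0)@ 2/2 ok
(0,1)@ 1/1 ok
(0,4)@ 2/2 ok
(0,5)@ 2/2 ok
(1,0)@ 1/1 ok
(1,2)@ 1/2 ok
(1,3)% 0/3 unhappy
(1,4)@ 3/4 ok
(1,5)@ 3/4 ok
(1,6)@ 1/1 ok
(2,2)@ 3/3 ok
(2,3)@ 2/3 ok
(2,4)@ 2/3 ok
(2,5)% 0/3 unhappy
(3,0)@ 1/1 ok
(3,1)@ 2/3 ok
(3,2)@ 3/3 ok
(3,5)@ 0/2 unhappy
(3,6)% 1/2 ok
(4,1)% 0/2 unhappy
(4,2)@ 2/3 ok
(4,3)@ 1/2 ok
(4,4)% 0/1 unhappy
(4,6)% 1/1 ok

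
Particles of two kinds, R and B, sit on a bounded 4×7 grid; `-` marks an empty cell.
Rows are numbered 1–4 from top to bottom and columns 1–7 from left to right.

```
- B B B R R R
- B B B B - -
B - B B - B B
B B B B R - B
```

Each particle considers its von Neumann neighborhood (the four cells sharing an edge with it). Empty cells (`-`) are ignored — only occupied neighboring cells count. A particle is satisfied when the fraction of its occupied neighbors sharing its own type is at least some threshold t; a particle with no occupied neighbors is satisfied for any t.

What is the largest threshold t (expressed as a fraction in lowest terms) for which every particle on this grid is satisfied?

Row 1: (1,2)B 2/2 · (1,3)B 3/3 · (1,4)B 2/3 · (1,5)R 1/3 · (1,6)R 2/2 · (1,7)R 1/1
Row 2: (2,2)B 2/2 · (2,3)B 4/4 · (2,4)B 4/4 · (2,5)B 1/2
Row 3: (3,1)B 1/1 · (3,3)B 3/3 · (3,4)B 3/3 · (3,6)B 1/1 · (3,7)B 2/2
Row 4: (4,1)B 2/2 · (4,2)B 2/2 · (4,3)B 3/3 · (4,4)B 2/3 · (4,5)R 0/1 · (4,7)B 1/1
The smallest same-type fraction is 0/1 at (4,5), which reduces to 0/1. Any threshold above that leaves this particle unsatisfied.

0/1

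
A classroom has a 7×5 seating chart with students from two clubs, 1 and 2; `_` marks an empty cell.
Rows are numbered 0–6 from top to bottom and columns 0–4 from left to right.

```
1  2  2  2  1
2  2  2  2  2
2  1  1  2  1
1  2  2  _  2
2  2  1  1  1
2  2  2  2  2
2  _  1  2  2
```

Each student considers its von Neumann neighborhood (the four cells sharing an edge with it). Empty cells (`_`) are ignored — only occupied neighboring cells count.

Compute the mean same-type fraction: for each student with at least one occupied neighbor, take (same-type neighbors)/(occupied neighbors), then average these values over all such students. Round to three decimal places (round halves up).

Row 0: (0,0)1 0/2 · (0,1)2 2/3 · (0,2)2 3/3 · (0,3)2 2/3 · (0,4)1 0/2
Row 1: (1,0)2 2/3 · (1,1)2 3/4 · (1,2)2 3/4 · (1,3)2 4/4 · (1,4)2 1/3
Row 2: (2,0)2 1/3 · (2,1)1 1/4 · (2,2)1 1/4 · (2,3)2 1/3 · (2,4)1 0/3
Row 3: (3,0)1 0/3 · (3,1)2 2/4 · (3,2)2 1/3 · (3,4)2 0/2
Row 4: (4,0)2 2/3 · (4,1)2 3/4 · (4,2)1 1/4 · (4,3)1 2/3 · (4,4)1 1/3
Row 5: (5,0)2 3/3 · (5,1)2 3/3 · (5,2)2 2/4 · (5,3)2 3/4 · (5,4)2 2/3
Row 6: (6,0)2 1/1 · (6,2)1 0/2 · (6,3)2 2/3 · (6,4)2 2/2
Sum over 33 students: 0/2 + 2/3 + 3/3 + 2/3 + 0/2 + 2/3 + 3/4 + 3/4 + 4/4 + 1/3 + 1/3 + 1/4 + 1/4 + 1/3 + 0/3 + 0/3 + 2/4 + 1/3 + 0/2 + 2/3 + 3/4 + 1/4 + 2/3 + 1/3 + 3/3 + 3/3 + 2/4 + 3/4 + 2/3 + 1/1 + 0/2 + 2/3 + 2/2 = 205/12; mean = 205/12 ÷ 33 = 205/396 = 0.517676… → 0.518.

0.518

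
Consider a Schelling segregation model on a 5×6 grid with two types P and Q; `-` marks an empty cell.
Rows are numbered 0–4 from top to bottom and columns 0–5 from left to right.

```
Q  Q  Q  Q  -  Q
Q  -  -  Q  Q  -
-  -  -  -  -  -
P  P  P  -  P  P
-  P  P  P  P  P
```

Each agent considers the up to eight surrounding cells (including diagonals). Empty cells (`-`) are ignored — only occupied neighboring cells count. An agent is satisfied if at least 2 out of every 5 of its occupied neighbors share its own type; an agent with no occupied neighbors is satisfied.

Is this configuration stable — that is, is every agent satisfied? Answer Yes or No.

Row 0: (0,0)Q 2/2 ✓ · (0,1)Q 3/3 ✓ · (0,2)Q 3/3 ✓ · (0,3)Q 3/3 ✓ · (0,5)Q 1/1 ✓
Row 1: (1,0)Q 2/2 ✓ · (1,3)Q 3/3 ✓ · (1,4)Q 3/3 ✓
Row 3: (3,0)P 2/2 ✓ · (3,1)P 4/4 ✓ · (3,2)P 4/4 ✓ · (3,4)P 4/4 ✓ · (3,5)P 3/3 ✓
Row 4: (4,1)P 4/4 ✓ · (4,2)P 4/4 ✓ · (4,3)P 4/4 ✓ · (4,4)P 4/4 ✓ · (4,5)P 3/3 ✓
All meet the threshold, so the configuration is stable.

Yes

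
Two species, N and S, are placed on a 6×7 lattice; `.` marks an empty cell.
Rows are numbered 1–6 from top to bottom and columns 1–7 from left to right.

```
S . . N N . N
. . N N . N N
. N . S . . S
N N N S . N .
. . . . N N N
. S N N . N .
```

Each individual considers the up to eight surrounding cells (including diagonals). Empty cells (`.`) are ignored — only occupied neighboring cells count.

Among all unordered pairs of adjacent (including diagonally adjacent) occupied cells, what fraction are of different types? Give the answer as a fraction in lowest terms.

Scan each occupied cell's neighbors to the right and below (and the two forward diagonals) so each pair is counted once.
Row 1: N(1,4)–N(1,5)= N(1,4)–N(2,4)= N(1,4)–N(2,3)= N(1,5)–N(2,6)= N(1,5)–N(2,4)= N(1,7)–N(2,7)= N(1,7)–N(2,6)=  → 0/7 unlike.
Row 2: N(2,3)–N(2,4)= N(2,3)–S(3,4)≠ N(2,3)–N(3,2)= N(2,4)–S(3,4)≠ N(2,6)–N(2,7)= N(2,6)–S(3,7)≠ N(2,7)–S(3,7)≠  → 4/7 unlike.
Row 3: N(3,2)–N(4,2)= N(3,2)–N(4,3)= N(3,2)–N(4,1)= S(3,4)–S(4,4)= S(3,4)–N(4,3)≠ S(3,7)–N(4,6)≠  → 2/6 unlike.
Row 4: N(4,1)–N(4,2)= N(4,2)–N(4,3)= N(4,3)–S(4,4)≠ S(4,4)–N(5,5)≠ N(4,6)–N(5,6)= N(4,6)–N(5,7)= N(4,6)–N(5,5)=  → 2/7 unlike.
Row 5: N(5,5)–N(5,6)= N(5,5)–N(6,6)= N(5,5)–N(6,4)= N(5,6)–N(5,7)= N(5,6)–N(6,6)= N(5,7)–N(6,6)=  → 0/6 unlike.
Row 6: S(6,2)–N(6,3)≠ N(6,3)–N(6,4)=  → 1/2 unlike.
Total adjacent occupied pairs: 35; unlike-type pairs: 9.
9/35 is already in lowest terms.

9/35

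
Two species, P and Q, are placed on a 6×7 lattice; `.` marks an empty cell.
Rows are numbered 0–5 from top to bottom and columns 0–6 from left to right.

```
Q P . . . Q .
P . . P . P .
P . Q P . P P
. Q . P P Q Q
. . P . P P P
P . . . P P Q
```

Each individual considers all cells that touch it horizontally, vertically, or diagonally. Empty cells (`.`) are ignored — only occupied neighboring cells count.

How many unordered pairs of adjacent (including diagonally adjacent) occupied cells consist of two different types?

Scan each occupied cell's neighbors to the right and below (and the two forward diagonals) so each pair is counted once.
From row 0: 3 unlike of 4 pairs (running 3/4).
From row 1: 1 unlike of 5 pairs (running 4/9).
From row 2: 7 unlike of 12 pairs (running 11/21).
From row 3: 7 unlike of 13 pairs (running 18/34).
From row 4: 2 unlike of 9 pairs (running 20/43).
From row 5: 1 unlike of 2 pairs (running 21/45).
Total adjacent occupied pairs: 45; unlike-type pairs: 21.

21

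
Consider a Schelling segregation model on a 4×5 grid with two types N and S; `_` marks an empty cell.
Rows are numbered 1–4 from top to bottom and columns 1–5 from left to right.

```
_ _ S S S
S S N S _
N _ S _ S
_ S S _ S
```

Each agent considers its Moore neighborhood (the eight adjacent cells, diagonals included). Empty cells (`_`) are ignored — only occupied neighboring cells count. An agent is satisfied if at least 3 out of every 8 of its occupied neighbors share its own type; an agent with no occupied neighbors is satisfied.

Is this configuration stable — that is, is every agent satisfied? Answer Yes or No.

No

(1,3)S 3/4 ok
(1,4)S 3/4 ok
(1,5)S 2/2 ok
(2,1)S 1/2 ok
(2,2)S 3/5 ok
(2,3)N 0/5 unhappy
(2,4)S 5/6 ok
(3,1)N 0/3 unhappy
(3,3)S 4/5 ok
(3,5)S 2/2 ok
(4,2)S 2/3 ok
(4,3)S 2/2 ok
(4,5)S 1/1 ok
For instance (2,3) has only 0/5 same-type neighbors, below 3/8.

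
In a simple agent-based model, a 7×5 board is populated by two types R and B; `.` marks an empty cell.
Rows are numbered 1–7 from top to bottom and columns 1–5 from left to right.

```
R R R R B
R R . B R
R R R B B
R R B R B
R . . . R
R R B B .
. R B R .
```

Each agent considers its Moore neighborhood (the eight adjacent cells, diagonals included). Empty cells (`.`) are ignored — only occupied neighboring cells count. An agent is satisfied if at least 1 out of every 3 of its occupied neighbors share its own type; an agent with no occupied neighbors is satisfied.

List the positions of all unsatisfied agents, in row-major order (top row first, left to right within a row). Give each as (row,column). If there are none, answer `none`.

(2,5), (4,3), (7,4)

(1,1)R 3/3 ✓
(1,2)R 4/4 ✓
(1,3)R 3/4 ✓
(1,4)R 2/4 ✓
(1,5)B 1/3 ✓
(2,1)R 5/5 ✓
(2,2)R 7/7 ✓
(2,4)B 3/7 ✓
(2,5)R 1/5 ✗
(3,1)R 5/5 ✓
(3,2)R 6/7 ✓
(3,3)R 4/7 ✓
(3,4)B 4/7 ✓
(3,5)B 3/5 ✓
(4,1)R 4/4 ✓
(4,2)R 5/6 ✓
(4,3)B 1/5 ✗
(4,4)R 2/6 ✓
(4,5)B 2/4 ✓
(5,1)R 4/4 ✓
(5,5)R 1/3 ✓
(6,1)R 3/3 ✓
(6,2)R 3/5 ✓
(6,3)B 2/5 ✓
(6,4)B 2/4 ✓
(7,2)R 2/4 ✓
(7,3)B 2/5 ✓
(7,4)R 0/3 ✗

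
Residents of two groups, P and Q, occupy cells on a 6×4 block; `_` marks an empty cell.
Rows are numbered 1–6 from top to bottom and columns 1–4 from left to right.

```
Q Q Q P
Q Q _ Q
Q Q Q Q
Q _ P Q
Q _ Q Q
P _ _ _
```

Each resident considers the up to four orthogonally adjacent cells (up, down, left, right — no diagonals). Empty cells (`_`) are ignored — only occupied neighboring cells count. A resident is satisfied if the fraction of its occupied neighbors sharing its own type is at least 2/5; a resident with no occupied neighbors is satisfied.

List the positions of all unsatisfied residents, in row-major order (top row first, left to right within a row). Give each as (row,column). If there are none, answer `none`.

(1,4), (4,3), (6,1)

Row 1: (1,1)Q 2/2 ok · (1,2)Q 3/3 ok · (1,3)Q 1/2 ok · (1,4)P 0/2 unhappy
Row 2: (2,1)Q 3/3 ok · (2,2)Q 3/3 ok · (2,4)Q 1/2 ok
Row 3: (3,1)Q 3/3 ok · (3,2)Q 3/3 ok · (3,3)Q 2/3 ok · (3,4)Q 3/3 ok
Row 4: (4,1)Q 2/2 ok · (4,3)P 0/3 unhappy · (4,4)Q 2/3 ok
Row 5: (5,1)Q 1/2 ok · (5,3)Q 1/2 ok · (5,4)Q 2/2 ok
Row 6: (6,1)P 0/1 unhappy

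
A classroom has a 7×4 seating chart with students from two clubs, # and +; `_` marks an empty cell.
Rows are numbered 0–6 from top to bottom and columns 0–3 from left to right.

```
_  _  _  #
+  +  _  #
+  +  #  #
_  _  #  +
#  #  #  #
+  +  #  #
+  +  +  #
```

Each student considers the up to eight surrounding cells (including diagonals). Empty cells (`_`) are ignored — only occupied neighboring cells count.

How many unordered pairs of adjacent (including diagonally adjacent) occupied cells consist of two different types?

18

Scan each occupied cell's neighbors to the right and below (and the two forward diagonals) so each pair is counted once.
From row 0: 0 unlike of 1 pairs (running 0/1).
From row 1: 1 unlike of 8 pairs (running 1/9).
From row 2: 4 unlike of 8 pairs (running 5/17).
From row 3: 3 unlike of 6 pairs (running 8/23).
From row 4: 5 unlike of 13 pairs (running 13/36).
From row 5: 4 unlike of 13 pairs (running 17/49).
From row 6: 1 unlike of 3 pairs (running 18/52).
Total adjacent occupied pairs: 52; unlike-type pairs: 18.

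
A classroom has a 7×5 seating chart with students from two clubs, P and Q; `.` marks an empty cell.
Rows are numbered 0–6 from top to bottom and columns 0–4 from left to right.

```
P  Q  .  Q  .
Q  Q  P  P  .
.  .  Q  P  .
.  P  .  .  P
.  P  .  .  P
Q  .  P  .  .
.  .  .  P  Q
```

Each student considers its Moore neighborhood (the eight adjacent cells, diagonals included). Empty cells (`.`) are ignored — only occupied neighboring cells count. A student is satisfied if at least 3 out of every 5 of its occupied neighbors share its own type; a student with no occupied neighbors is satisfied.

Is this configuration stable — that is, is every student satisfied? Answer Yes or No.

(0,0)P 0/3 unhappy
(0,1)Q 2/4 unhappy
(0,3)Q 0/2 unhappy
(1,0)Q 2/3 ok
(1,1)Q 3/5 ok
(1,2)P 2/6 unhappy
(1,3)P 2/4 unhappy
(2,2)Q 1/5 unhappy
(2,3)P 3/4 ok
(3,1)P 1/2 unhappy
(3,4)P 2/2 ok
(4,1)P 2/3 ok
(4,4)P 1/1 ok
(5,0)Q 0/1 unhappy
(5,2)P 2/2 ok
(6,3)P 1/2 unhappy
(6,4)Q 0/1 unhappy
For instance (0,0) has only 0/3 same-type neighbors, below 3/5.

No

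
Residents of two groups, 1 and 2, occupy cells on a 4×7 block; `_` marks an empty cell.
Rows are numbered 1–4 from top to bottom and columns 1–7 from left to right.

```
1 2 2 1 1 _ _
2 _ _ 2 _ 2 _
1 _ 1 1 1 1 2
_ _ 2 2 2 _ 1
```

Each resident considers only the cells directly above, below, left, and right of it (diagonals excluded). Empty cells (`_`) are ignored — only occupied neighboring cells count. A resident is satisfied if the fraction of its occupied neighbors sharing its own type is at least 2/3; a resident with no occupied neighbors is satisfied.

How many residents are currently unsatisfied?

15

Row 1: (1,1)1 0/2 not · (1,2)2 1/2 not · (1,3)2 1/2 not · (1,4)1 1/3 not · (1,5)1 1/1 satisfied
Row 2: (2,1)2 0/2 not · (2,4)2 0/2 not · (2,6)2 0/1 not
Row 3: (3,1)1 0/1 not · (3,3)1 1/2 not · (3,4)1 2/4 not · (3,5)1 2/3 satisfied · (3,6)1 1/3 not · (3,7)2 0/2 not
Row 4: (4,3)2 1/2 not · (4,4)2 2/3 satisfied · (4,5)2 1/2 not · (4,7)1 0/1 not
Unsatisfied: (1,1), (1,2), (1,3), (1,4), (2,1), (2,4), (2,6), (3,1), (3,3), (3,4), (3,6), (3,7), (4,3), (4,5), (4,7) — 15 in total.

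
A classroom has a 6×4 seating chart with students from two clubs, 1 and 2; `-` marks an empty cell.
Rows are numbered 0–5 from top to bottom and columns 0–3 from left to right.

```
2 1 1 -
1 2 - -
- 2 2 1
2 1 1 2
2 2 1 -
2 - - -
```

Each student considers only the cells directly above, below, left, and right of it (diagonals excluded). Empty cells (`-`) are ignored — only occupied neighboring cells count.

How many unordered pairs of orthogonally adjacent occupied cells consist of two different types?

12

Scan each occupied cell's neighbors to the right and below so each pair is counted once.
From row 0: 3 unlike of 4 pairs (running 3/4).
From row 1: 1 unlike of 2 pairs (running 4/6).
From row 2: 4 unlike of 5 pairs (running 8/11).
From row 3: 3 unlike of 6 pairs (running 11/17).
From row 4: 1 unlike of 3 pairs (running 12/20).
Total adjacent occupied pairs: 20; unlike-type pairs: 12.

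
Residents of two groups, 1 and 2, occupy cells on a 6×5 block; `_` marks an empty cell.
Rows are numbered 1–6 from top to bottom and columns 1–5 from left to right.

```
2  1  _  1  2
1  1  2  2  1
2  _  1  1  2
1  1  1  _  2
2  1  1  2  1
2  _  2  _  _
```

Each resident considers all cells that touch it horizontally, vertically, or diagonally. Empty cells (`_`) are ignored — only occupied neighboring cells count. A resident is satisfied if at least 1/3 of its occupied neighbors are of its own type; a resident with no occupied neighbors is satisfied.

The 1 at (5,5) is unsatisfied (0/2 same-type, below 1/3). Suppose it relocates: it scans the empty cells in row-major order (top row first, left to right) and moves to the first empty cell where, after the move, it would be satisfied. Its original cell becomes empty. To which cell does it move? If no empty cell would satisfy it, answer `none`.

(1,3)

Vacating (5,5). Empty cells in order:
  (1,3): 3/5 same-type → satisfied — stop here.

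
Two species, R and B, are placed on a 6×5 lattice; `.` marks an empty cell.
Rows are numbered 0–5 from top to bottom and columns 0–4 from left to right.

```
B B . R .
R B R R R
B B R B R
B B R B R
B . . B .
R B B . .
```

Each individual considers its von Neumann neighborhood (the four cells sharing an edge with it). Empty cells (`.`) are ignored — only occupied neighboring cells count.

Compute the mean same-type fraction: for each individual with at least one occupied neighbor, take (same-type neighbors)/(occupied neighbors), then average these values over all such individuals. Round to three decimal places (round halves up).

0.620

(0,0)B 1/2
(0,1)B 2/2
(0,3)R 1/1
(1,0)R 0/3
(1,1)B 2/4
(1,2)R 2/3
(1,3)R 3/4
(1,4)R 2/2
(2,0)B 2/3
(2,1)B 3/4
(2,2)R 2/4
(2,3)B 1/4
(2,4)R 2/3
(3,0)B 3/3
(3,1)B 2/3
(3,2)R 1/3
(3,3)B 2/4
(3,4)R 1/2
(4,0)B 1/2
(4,3)B 1/1
(5,0)R 0/2
(5,1)B 1/2
(5,2)B 1/1
Sum over 23 individuals: 1/2 + 2/2 + 1/1 + 0/3 + 2/4 + 2/3 + 3/4 + 2/2 + 2/3 + 3/4 + 2/4 + 1/4 + 2/3 + 3/3 + 2/3 + 1/3 + 2/4 + 1/2 + 1/2 + 1/1 + 0/2 + 1/2 + 1/1 = 57/4; mean = 57/4 ÷ 23 = 57/92 = 0.619565… → 0.620.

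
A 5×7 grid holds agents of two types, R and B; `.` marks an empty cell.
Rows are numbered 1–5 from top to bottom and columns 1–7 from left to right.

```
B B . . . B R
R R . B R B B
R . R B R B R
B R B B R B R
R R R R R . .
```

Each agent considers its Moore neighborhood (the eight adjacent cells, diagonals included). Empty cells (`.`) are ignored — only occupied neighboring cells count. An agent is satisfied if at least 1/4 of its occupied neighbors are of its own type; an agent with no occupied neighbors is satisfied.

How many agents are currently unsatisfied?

5

Row 1: (1,1)B 1/3 satisfied · (1,2)B 1/3 satisfied · (1,6)B 2/4 satisfied · (1,7)R 0/3 not
Row 2: (2,1)R 2/4 satisfied · (2,2)R 3/5 satisfied · (2,4)B 1/4 satisfied · (2,5)R 1/6 not · (2,6)B 3/7 satisfied · (2,7)B 3/5 satisfied
Row 3: (3,1)R 3/4 satisfied · (3,3)R 2/6 satisfied · (3,4)B 3/7 satisfied · (3,5)R 2/8 satisfied · (3,6)B 3/8 satisfied · (3,7)R 1/5 not
Row 4: (4,1)B 0/4 not · (4,2)R 5/7 satisfied · (4,3)B 2/7 satisfied · (4,4)B 2/8 satisfied · (4,5)R 3/7 satisfied · (4,6)B 1/6 not · (4,7)R 1/3 satisfied
Row 5: (5,1)R 2/3 satisfied · (5,2)R 3/5 satisfied · (5,3)R 3/5 satisfied · (5,4)R 3/5 satisfied · (5,5)R 2/4 satisfied
Unsatisfied: (1,7), (2,5), (3,7), (4,1), (4,6) — 5 in total.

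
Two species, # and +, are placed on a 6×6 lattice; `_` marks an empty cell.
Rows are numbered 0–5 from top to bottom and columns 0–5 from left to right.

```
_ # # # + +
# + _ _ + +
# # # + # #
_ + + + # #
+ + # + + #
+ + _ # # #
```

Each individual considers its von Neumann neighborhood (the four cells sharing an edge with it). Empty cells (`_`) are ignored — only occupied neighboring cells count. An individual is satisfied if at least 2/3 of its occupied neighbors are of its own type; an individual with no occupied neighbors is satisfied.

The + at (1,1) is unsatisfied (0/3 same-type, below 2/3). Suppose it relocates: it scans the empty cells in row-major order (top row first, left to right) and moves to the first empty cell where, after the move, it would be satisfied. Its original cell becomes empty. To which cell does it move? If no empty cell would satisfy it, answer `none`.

(1,3)

Vacating (1,1). Empty cells in order:
  (0,0): 0/2 same-type → still unsatisfied.
  (1,2): 0/2 same-type → still unsatisfied.
  (1,3): 2/3 same-type → satisfied — stop here.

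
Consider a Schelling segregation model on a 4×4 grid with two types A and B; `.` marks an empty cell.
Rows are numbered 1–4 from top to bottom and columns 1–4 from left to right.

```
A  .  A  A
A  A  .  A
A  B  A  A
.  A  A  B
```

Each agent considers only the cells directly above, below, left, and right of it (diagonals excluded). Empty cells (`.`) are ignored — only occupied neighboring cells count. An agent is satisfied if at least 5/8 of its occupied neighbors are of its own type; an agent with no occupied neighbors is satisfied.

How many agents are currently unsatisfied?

Row 1: (1,1)A 1/1 ok · (1,3)A 1/1 ok · (1,4)A 2/2 ok
Row 2: (2,1)A 3/3 ok · (2,2)A 1/2 unhappy · (2,4)A 2/2 ok
Row 3: (3,1)A 1/2 unhappy · (3,2)B 0/4 unhappy · (3,3)A 2/3 ok · (3,4)A 2/3 ok
Row 4: (4,2)A 1/2 unhappy · (4,3)A 2/3 ok · (4,4)B 0/2 unhappy
Unsatisfied: (2,2), (3,1), (3,2), (4,2), (4,4) — 5 in total.

5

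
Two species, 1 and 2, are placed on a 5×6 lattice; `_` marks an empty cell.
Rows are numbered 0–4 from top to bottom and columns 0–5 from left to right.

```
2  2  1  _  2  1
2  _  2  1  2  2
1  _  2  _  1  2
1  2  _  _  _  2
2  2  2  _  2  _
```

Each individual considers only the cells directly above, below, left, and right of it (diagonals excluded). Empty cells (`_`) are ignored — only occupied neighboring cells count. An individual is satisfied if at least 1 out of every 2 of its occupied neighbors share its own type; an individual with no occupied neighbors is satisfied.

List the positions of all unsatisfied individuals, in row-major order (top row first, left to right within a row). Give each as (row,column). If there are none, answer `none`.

(0,2), (0,5), (1,2), (1,3), (2,4), (3,0)

Row 0: (0,0)2 2/2 ✓ · (0,1)2 1/2 ✓ · (0,2)1 0/2 ✗ · (0,4)2 1/2 ✓ · (0,5)1 0/2 ✗
Row 1: (1,0)2 1/2 ✓ · (1,2)2 1/3 ✗ · (1,3)1 0/2 ✗ · (1,4)2 2/4 ✓ · (1,5)2 2/3 ✓
Row 2: (2,0)1 1/2 ✓ · (2,2)2 1/1 ✓ · (2,4)1 0/2 ✗ · (2,5)2 2/3 ✓
Row 3: (3,0)1 1/3 ✗ · (3,1)2 1/2 ✓ · (3,5)2 1/1 ✓
Row 4: (4,0)2 1/2 ✓ · (4,1)2 3/3 ✓ · (4,2)2 1/1 ✓ · (4,4)2 0/0 ✓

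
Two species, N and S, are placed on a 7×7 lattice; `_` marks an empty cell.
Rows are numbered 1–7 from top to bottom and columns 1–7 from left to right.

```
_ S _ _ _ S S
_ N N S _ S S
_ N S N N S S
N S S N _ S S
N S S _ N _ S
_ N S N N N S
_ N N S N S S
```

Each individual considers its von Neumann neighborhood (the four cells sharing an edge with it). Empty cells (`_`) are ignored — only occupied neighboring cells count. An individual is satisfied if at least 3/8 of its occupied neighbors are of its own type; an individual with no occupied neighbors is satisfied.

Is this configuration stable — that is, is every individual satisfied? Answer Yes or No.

No

Row 1: (1,2)S 0/1 unhappy · (1,6)S 2/2 ok · (1,7)S 2/2 ok
Row 2: (2,2)N 2/3 ok · (2,3)N 1/3 unhappy · (2,4)S 0/2 unhappy · (2,6)S 3/3 ok · (2,7)S 3/3 ok
Row 3: (3,2)N 1/3 unhappy · (3,3)S 1/4 unhappy · (3,4)N 2/4 ok · (3,5)N 1/2 ok · (3,6)S 3/4 ok · (3,7)S 3/3 ok
Row 4: (4,1)N 1/2 ok · (4,2)S 2/4 ok · (4,3)S 3/4 ok · (4,4)N 1/2 ok · (4,6)S 2/2 ok · (4,7)S 3/3 ok
Row 5: (5,1)N 1/2 ok · (5,2)S 2/4 ok · (5,3)S 3/3 ok · (5,5)N 1/1 ok · (5,7)S 2/2 ok
Row 6: (6,2)N 1/3 unhappy · (6,3)S 1/4 unhappy · (6,4)N 1/3 unhappy · (6,5)N 4/4 ok · (6,6)N 1/3 unhappy · (6,7)S 2/3 ok
Row 7: (7,2)N 2/2 ok · (7,3)N 1/3 unhappy · (7,4)S 0/3 unhappy · (7,5)N 1/3 unhappy · (7,6)S 1/3 unhappy · (7,7)S 2/2 ok
For instance (1,2) has only 0/1 same-type neighbors, below 3/8.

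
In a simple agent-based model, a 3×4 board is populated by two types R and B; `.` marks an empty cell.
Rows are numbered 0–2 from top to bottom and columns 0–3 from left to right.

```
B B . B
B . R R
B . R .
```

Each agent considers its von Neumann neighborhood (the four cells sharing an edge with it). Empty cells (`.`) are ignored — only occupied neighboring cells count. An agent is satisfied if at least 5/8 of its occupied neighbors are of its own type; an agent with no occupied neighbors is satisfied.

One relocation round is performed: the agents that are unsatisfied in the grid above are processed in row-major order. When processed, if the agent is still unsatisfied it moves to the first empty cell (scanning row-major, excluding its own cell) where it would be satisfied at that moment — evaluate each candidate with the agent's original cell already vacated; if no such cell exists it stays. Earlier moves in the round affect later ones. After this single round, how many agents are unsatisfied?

0

Initially unsatisfied (in order): (0,3), (1,3).
  (0,3) → (1,1).
  (1,3): now satisfied by earlier moves; stays.
Resulting grid:
B B . .
B B R R
B . R .
All satisfied now.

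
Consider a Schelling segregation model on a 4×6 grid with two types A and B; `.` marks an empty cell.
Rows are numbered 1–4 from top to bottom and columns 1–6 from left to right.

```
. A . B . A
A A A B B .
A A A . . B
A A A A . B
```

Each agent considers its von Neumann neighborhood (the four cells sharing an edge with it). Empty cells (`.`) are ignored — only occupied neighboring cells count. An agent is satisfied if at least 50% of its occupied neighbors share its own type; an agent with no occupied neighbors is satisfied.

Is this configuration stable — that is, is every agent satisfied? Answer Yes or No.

(1,2)A 1/1 ✓
(1,4)B 1/1 ✓
(1,6)A 0/0 ✓
(2,1)A 2/2 ✓
(2,2)A 4/4 ✓
(2,3)A 2/3 ✓
(2,4)B 2/3 ✓
(2,5)B 1/1 ✓
(3,1)A 3/3 ✓
(3,2)A 4/4 ✓
(3,3)A 3/3 ✓
(3,6)B 1/1 ✓
(4,1)A 2/2 ✓
(4,2)A 3/3 ✓
(4,3)A 3/3 ✓
(4,4)A 1/1 ✓
(4,6)B 1/1 ✓
All meet the threshold, so the configuration is stable.

Yes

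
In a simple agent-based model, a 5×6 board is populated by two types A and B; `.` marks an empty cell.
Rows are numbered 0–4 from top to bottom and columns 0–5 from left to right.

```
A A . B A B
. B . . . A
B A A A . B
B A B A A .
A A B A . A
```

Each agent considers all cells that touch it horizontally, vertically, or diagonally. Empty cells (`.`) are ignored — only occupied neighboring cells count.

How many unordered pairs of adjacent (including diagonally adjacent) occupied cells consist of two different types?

Scan each occupied cell's neighbors to the right and below (and the two forward diagonals) so each pair is counted once.
From row 0: 5 unlike of 7 pairs (running 5/7).
From row 1: 3 unlike of 4 pairs (running 8/11).
From row 2: 7 unlike of 15 pairs (running 15/26).
From row 3: 9 unlike of 16 pairs (running 24/42).
From row 4: 2 unlike of 3 pairs (running 26/45).
Total adjacent occupied pairs: 45; unlike-type pairs: 26.

26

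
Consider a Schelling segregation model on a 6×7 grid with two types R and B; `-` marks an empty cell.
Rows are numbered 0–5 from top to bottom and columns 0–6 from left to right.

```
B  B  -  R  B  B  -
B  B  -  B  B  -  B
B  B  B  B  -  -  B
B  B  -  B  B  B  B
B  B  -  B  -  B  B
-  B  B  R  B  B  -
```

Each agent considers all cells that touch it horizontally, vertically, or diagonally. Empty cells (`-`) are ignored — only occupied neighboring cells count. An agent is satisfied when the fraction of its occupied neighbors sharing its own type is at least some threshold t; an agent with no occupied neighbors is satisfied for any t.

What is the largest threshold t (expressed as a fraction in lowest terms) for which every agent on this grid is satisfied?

Row 0: (0,0)B 3/3 · (0,1)B 3/3 · (0,3)R 0/3 · (0,4)B 3/4 · (0,5)B 3/3
Row 1: (1,0)B 5/5 · (1,1)B 6/6 · (1,3)B 4/5 · (1,4)B 4/5 · (1,6)B 2/2
Row 2: (2,0)B 5/5 · (2,1)B 6/6 · (2,2)B 6/6 · (2,3)B 5/5 · (2,6)B 3/3
Row 3: (3,0)B 5/5 · (3,1)B 6/6 · (3,3)B 4/4 · (3,4)B 5/5 · (3,5)B 5/5 · (3,6)B 4/4
Row 4: (4,0)B 4/4 · (4,1)B 5/5 · (4,3)B 4/5 · (4,5)B 6/6 · (4,6)B 4/4
Row 5: (5,1)B 3/3 · (5,2)B 3/4 · (5,3)R 0/3 · (5,4)B 3/4 · (5,5)B 3/3
The smallest same-type fraction is 0/3 at (0,3), which reduces to 0/1. Any threshold above that leaves this agent unsatisfied.

0/1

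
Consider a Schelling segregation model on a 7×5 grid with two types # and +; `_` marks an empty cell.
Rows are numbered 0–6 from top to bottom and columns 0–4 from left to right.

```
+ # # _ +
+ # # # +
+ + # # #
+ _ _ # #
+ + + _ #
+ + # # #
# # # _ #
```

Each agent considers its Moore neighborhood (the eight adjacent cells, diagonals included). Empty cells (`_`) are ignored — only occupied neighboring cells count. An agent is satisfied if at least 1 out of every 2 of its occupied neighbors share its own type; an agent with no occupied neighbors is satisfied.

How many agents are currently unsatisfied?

4

Row 0: (0,0)+ 1/3 ✗ · (0,1)# 3/5 ✓ · (0,2)# 4/4 ✓ · (0,4)+ 1/2 ✓
Row 1: (1,0)+ 3/5 ✓ · (1,1)# 4/8 ✓ · (1,2)# 6/7 ✓ · (1,3)# 5/7 ✓ · (1,4)+ 1/4 ✗
Row 2: (2,0)+ 3/4 ✓ · (2,1)+ 3/6 ✓ · (2,2)# 5/6 ✓ · (2,3)# 6/7 ✓ · (2,4)# 4/5 ✓
Row 3: (3,0)+ 4/4 ✓ · (3,3)# 5/6 ✓ · (3,4)# 4/4 ✓
Row 4: (4,0)+ 4/4 ✓ · (4,1)+ 5/6 ✓ · (4,2)+ 2/5 ✗ · (4,4)# 4/4 ✓
Row 5: (5,0)+ 3/5 ✓ · (5,1)+ 4/8 ✓ · (5,2)# 3/6 ✓ · (5,3)# 5/6 ✓ · (5,4)# 3/3 ✓
Row 6: (6,0)# 1/3 ✗ · (6,1)# 3/5 ✓ · (6,2)# 3/4 ✓ · (6,4)# 2/2 ✓
Unsatisfied: (0,0), (1,4), (4,2), (6,0) — 4 in total.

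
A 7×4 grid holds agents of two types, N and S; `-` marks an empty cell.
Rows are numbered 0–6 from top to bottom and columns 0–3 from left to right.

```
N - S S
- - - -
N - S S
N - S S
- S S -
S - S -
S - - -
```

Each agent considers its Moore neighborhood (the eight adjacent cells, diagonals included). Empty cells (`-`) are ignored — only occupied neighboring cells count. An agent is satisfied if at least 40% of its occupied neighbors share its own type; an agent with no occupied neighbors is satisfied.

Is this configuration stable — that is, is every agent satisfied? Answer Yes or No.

Yes

(0,0)N 0/0 ok
(0,2)S 1/1 ok
(0,3)S 1/1 ok
(2,0)N 1/1 ok
(2,2)S 3/3 ok
(2,3)S 3/3 ok
(3,0)N 1/2 ok
(3,2)S 5/5 ok
(3,3)S 4/4 ok
(4,1)S 4/5 ok
(4,2)S 4/4 ok
(5,0)S 2/2 ok
(5,2)S 2/2 ok
(6,0)S 1/1 ok
All meet the threshold, so the configuration is stable.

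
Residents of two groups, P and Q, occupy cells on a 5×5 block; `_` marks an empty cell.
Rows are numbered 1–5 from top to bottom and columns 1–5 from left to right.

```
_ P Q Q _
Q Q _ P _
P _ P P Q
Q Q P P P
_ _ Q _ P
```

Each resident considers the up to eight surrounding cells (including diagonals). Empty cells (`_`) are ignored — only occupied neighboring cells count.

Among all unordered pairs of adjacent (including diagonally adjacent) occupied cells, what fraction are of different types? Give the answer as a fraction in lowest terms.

18/35

Scan each occupied cell's neighbors to the right and below (and the two forward diagonals) so each pair is counted once.
From row 1: 5 unlike of 7 pairs (running 5/7).
From row 2: 4 unlike of 7 pairs (running 9/14).
From row 3: 6 unlike of 12 pairs (running 15/26).
From row 4: 3 unlike of 9 pairs (running 18/35).
Total adjacent occupied pairs: 35; unlike-type pairs: 18.
18/35 is already in lowest terms.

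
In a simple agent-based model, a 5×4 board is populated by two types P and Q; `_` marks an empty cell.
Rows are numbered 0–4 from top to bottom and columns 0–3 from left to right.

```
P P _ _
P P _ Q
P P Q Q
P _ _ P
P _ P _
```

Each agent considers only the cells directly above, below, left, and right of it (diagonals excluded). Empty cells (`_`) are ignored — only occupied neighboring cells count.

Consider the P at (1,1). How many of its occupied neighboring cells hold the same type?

Occupied neighbors of (1,1): (0,1)=P, (2,1)=P, (1,0)=P.
Same type (P): 3 of 3.

3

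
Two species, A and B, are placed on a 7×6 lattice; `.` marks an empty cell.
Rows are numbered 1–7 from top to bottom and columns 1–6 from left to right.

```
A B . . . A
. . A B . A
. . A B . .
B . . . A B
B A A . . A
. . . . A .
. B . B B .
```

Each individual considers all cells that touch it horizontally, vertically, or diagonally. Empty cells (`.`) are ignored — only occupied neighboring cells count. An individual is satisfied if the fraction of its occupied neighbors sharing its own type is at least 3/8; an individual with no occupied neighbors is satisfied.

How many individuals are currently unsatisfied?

(1,1)A 0/1 not
(1,2)B 0/2 not
(1,6)A 1/1 satisfied
(2,3)A 1/4 not
(2,4)B 1/3 not
(2,6)A 1/1 satisfied
(3,3)A 1/3 not
(3,4)B 1/4 not
(4,1)B 1/2 satisfied
(4,5)A 1/3 not
(4,6)B 0/2 not
(5,1)B 1/2 satisfied
(5,2)A 1/3 not
(5,3)A 1/1 satisfied
(5,6)A 2/3 satisfied
(6,5)A 1/3 not
(7,2)B 0/0 satisfied
(7,4)B 1/2 satisfied
(7,5)B 1/2 satisfied
Unsatisfied: (1,1), (1,2), (2,3), (2,4), (3,3), (3,4), (4,5), (4,6), (5,2), (6,5) — 10 in total.

10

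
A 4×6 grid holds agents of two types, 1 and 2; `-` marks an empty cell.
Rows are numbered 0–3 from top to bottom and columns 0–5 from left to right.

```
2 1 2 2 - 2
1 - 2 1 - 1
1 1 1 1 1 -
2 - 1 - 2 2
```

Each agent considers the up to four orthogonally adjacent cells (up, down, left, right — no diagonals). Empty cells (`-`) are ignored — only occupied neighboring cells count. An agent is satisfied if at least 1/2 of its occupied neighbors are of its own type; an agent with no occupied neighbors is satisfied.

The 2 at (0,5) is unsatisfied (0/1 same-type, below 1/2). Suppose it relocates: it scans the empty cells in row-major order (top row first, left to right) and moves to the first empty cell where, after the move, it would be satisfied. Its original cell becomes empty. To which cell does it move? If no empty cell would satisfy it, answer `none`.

Vacating (0,5). Empty cells in order:
  (0,4): 1/1 same-type → satisfied — stop here.

(0,4)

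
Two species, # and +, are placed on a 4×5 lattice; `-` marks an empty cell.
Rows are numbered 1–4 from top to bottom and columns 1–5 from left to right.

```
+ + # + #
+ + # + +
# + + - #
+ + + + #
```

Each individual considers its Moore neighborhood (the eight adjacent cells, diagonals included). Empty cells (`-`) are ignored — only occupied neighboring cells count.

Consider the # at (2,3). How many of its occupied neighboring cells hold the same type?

Occupied neighbors of (2,3): (1,2)=+, (1,3)=#, (1,4)=+, (2,2)=+, (2,4)=+, (3,2)=+, (3,3)=+.
Same type (#): 1 of 7.

1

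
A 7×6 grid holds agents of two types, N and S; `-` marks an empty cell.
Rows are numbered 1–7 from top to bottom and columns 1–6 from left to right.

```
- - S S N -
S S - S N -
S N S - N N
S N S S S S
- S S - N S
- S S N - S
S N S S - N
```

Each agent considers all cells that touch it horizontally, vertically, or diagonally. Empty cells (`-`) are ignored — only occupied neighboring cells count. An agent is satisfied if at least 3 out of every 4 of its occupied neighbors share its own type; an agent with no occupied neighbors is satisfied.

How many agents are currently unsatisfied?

(1,3)S 3/3 satisfied
(1,4)S 2/4 not
(1,5)N 1/3 not
(2,1)S 2/3 not
(2,2)S 4/5 satisfied
(2,4)S 3/6 not
(2,5)N 3/5 not
(3,1)S 3/5 not
(3,2)N 1/7 not
(3,3)S 4/6 not
(3,5)N 2/6 not
(3,6)N 2/4 not
(4,1)S 2/4 not
(4,2)N 1/7 not
(4,3)S 4/6 not
(4,4)S 4/6 not
(4,5)S 3/6 not
(4,6)S 2/5 not
(5,2)S 5/6 satisfied
(5,3)S 5/7 not
(5,5)N 1/6 not
(5,6)S 3/4 satisfied
(6,2)S 5/6 satisfied
(6,3)S 5/7 not
(6,4)N 1/5 not
(6,6)S 1/3 not
(7,1)S 1/2 not
(7,2)N 0/4 not
(7,3)S 3/5 not
(7,4)S 2/3 not
(7,6)N 0/1 not
Unsatisfied: (1,4), (1,5), (2,1), (2,4), (2,5), (3,1), (3,2), (3,3), (3,5), (3,6), (4,1), (4,2), (4,3), (4,4), (4,5), (4,6), (5,3), (5,5), (6,3), (6,4), (6,6), (7,1), (7,2), (7,3), (7,4), (7,6) — 26 in total.

26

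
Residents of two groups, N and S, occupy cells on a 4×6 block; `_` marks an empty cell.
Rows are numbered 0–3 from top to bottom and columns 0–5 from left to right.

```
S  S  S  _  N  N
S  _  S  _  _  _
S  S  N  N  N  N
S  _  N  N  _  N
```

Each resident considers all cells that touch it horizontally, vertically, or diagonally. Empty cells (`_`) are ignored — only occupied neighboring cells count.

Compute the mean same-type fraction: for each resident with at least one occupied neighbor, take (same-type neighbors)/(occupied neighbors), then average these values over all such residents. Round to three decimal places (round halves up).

(0,0)S 2/2
(0,1)S 4/4
(0,2)S 2/2
(0,4)N 1/1
(0,5)N 1/1
(1,0)S 4/4
(1,2)S 3/5
(2,0)S 3/3
(2,1)S 4/6
(2,2)N 3/5
(2,3)N 4/5
(2,4)N 4/4
(2,5)N 2/2
(3,0)S 2/2
(3,2)N 3/4
(3,3)N 4/4
(3,5)N 2/2
Sum over 17 residents: 2/2 + 4/4 + 2/2 + 1/1 + 1/1 + 4/4 + 3/5 + 3/3 + 4/6 + 3/5 + 4/5 + 4/4 + 2/2 + 2/2 + 3/4 + 4/4 + 2/2 = 185/12; mean = 185/12 ÷ 17 = 185/204 = 0.906862… → 0.907.

0.907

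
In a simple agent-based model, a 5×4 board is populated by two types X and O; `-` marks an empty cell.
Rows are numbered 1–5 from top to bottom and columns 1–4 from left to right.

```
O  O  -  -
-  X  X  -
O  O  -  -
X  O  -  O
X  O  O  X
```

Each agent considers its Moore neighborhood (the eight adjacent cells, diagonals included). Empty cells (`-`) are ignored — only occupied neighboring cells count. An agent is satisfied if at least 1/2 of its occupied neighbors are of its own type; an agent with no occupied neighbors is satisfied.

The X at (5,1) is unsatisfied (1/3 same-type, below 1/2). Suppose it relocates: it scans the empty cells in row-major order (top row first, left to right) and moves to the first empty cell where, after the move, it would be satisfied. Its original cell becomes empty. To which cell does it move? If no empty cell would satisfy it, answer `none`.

Vacating (5,1). Empty cells in order:
  (1,3): 2/3 same-type → satisfied — stop here.

(1,3)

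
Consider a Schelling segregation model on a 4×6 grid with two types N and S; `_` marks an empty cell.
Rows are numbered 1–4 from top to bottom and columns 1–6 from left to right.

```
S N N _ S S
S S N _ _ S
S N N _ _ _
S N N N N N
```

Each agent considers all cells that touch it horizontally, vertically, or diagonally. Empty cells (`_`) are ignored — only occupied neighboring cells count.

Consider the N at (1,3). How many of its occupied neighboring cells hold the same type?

2

Occupied neighbors of (1,3): (1,2)=N, (2,2)=S, (2,3)=N.
Same type (N): 2 of 3.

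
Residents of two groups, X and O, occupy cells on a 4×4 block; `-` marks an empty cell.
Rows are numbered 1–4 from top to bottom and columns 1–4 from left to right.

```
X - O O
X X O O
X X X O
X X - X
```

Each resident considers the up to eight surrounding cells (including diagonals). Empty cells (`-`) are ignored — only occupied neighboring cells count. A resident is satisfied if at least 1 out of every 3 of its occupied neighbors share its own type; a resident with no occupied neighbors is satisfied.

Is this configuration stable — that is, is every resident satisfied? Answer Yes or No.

Yes

(1,1)X 2/2 satisfied
(1,3)O 3/4 satisfied
(1,4)O 3/3 satisfied
(2,1)X 4/4 satisfied
(2,2)X 5/7 satisfied
(2,3)O 4/7 satisfied
(2,4)O 4/5 satisfied
(3,1)X 5/5 satisfied
(3,2)X 6/7 satisfied
(3,3)X 4/7 satisfied
(3,4)O 2/4 satisfied
(4,1)X 3/3 satisfied
(4,2)X 4/4 satisfied
(4,4)X 1/2 satisfied
All meet the threshold, so the configuration is stable.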